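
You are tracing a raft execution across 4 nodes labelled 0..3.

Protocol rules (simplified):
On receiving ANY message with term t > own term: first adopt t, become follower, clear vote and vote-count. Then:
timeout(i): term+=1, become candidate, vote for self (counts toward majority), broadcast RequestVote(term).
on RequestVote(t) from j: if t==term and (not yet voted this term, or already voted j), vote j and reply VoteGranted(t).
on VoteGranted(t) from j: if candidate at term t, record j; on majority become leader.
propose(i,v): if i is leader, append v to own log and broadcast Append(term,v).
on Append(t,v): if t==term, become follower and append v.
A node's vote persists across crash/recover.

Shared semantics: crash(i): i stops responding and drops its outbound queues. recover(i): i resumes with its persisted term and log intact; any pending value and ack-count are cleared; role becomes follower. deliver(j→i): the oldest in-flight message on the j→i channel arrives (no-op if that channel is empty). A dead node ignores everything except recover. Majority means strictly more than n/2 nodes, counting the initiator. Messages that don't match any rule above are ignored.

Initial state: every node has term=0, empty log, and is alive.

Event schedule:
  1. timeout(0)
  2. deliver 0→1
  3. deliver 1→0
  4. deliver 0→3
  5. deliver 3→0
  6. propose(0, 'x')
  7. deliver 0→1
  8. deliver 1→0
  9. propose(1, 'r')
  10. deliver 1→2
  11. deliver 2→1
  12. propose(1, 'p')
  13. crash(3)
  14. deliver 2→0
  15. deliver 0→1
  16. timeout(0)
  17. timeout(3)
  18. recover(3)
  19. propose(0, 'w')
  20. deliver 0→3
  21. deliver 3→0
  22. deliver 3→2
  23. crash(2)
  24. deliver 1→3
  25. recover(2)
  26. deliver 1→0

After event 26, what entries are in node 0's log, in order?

[1] timeout(0) → N0(cand t1 [-])
[2] deliver 0→1 → N1(foll t1 [-])
[3] deliver 1→0 → ∅
[4] deliver 0→3 → N3(foll t1 [-])
[5] deliver 3→0 → N0(lead t1 [-])
[6] propose(0,'x') → N0(lead t1 [x])
[7] deliver 0→1 → N1(foll t1 [x])
[8] deliver 1→0 → ∅
[9] propose(1,'r') → ∅
[10] deliver 1→2 → ∅
[11] deliver 2→1 → ∅
[12] propose(1,'p') → ∅
[13] crash(3) → N3(✗foll t1 [-])
[14] deliver 2→0 → ∅
[15] deliver 0→1 → ∅
[16] timeout(0) → N0(cand t2 [x])
[17] timeout(3) → ∅
[18] recover(3) → N3(foll t1 [-])
[19] propose(0,'w') → ∅
[20] deliver 0→3 → N3(foll t1 [x])
[21] deliver 3→0 → ∅
[22] deliver 3→2 → ∅
[23] crash(2) → N2(✗foll t0 [-])
[24] deliver 1→3 → ∅
[25] recover(2) → N2(foll t0 [-])
[26] deliver 1→0 → ∅

x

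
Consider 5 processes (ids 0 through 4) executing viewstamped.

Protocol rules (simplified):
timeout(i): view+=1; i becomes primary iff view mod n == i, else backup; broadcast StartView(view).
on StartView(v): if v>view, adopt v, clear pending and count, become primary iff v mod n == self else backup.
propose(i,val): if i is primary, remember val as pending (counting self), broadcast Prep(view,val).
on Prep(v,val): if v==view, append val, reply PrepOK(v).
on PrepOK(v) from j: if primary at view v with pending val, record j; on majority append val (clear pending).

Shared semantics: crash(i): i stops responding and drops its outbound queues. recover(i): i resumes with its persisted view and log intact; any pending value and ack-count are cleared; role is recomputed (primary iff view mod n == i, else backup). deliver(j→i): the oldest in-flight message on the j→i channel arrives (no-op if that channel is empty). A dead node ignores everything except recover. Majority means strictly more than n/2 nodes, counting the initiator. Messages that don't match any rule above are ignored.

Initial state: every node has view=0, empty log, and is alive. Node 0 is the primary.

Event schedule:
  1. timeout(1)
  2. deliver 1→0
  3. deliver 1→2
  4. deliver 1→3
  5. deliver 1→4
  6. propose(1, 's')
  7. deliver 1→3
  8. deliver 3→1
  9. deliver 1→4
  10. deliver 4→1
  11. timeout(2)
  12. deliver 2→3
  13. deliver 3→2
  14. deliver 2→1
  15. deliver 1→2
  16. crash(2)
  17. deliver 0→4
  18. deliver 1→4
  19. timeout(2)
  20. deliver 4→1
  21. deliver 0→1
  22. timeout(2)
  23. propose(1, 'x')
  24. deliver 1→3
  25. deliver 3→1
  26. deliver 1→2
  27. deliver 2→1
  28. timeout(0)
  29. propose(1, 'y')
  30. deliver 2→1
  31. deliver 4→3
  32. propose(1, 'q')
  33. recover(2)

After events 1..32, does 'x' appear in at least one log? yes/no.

no

[1] timeout(1) → N1(prim v1 [-])
[2] deliver 1→0 → N0(back v1 [-])
[3] deliver 1→2 → N2(back v1 [-])
[4] deliver 1→3 → N3(back v1 [-])
[5] deliver 1→4 → N4(back v1 [-])
[6] propose(1,'s') → ∅
[7] deliver 1→3 → N3(back v1 [s])
[8] deliver 3→1 → ∅
[9] deliver 1→4 → N4(back v1 [s])
[10] deliver 4→1 → N1(prim v1 [s])
[11] timeout(2) → N2(prim v2 [-])
[12] deliver 2→3 → N3(back v2 [s])
[13] deliver 3→2 → ∅
[14] deliver 2→1 → N1(back v2 [s])
[15] deliver 1→2 → ∅
[16] crash(2) → N2(✗prim v2 [-])
[17] deliver 0→4 → ∅
[18] deliver 1→4 → ∅
[19] timeout(2) → ∅
[20] deliver 4→1 → ∅
[21] deliver 0→1 → ∅
[22] timeout(2) → ∅
[23] propose(1,'x') → ∅
[24] deliver 1→3 → ∅
[25] deliver 3→1 → ∅
[26] deliver 1→2 → ∅
[27] deliver 2→1 → ∅
[28] timeout(0) → N0(back v2 [-])
[29] propose(1,'y') → ∅
[30] deliver 2→1 → ∅
[31] deliver 4→3 → ∅
[32] propose(1,'q') → ∅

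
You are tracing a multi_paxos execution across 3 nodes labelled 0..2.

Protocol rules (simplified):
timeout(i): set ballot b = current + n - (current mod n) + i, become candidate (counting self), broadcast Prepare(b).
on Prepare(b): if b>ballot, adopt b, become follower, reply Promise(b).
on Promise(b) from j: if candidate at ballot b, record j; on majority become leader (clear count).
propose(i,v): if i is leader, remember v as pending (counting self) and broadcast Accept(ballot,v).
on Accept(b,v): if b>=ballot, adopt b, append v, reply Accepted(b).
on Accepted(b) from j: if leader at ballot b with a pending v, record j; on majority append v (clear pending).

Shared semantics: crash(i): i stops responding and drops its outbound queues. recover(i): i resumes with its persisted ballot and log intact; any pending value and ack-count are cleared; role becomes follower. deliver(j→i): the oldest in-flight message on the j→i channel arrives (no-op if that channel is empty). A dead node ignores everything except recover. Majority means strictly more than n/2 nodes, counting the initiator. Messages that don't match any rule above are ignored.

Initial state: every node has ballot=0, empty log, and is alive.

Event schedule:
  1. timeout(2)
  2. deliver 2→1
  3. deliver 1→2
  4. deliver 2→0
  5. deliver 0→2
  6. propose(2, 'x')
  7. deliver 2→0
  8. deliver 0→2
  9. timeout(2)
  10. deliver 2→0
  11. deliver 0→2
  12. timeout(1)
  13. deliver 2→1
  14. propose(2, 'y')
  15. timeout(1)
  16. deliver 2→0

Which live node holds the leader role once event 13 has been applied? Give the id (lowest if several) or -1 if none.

step 1 timeout(2): 2={cand,b=5,log=-}
step 2 deliver 2→1: 1={foll,b=5,log=-}
step 3 deliver 1→2: 2={lead,b=5,log=-}
step 4 deliver 2→0: 0={foll,b=5,log=-}
step 5 deliver 0→2: —
step 6 propose(2,'x'): —
step 7 deliver 2→0: 0={foll,b=5,log=x}
step 8 deliver 0→2: 2={lead,b=5,log=x}
step 9 timeout(2): 2={cand,b=8,log=x}
step 10 deliver 2→0: 0={foll,b=8,log=x}
step 11 deliver 0→2: 2={lead,b=8,log=x}
step 12 timeout(1): 1={cand,b=7,log=-}
step 13 deliver 2→1: —

2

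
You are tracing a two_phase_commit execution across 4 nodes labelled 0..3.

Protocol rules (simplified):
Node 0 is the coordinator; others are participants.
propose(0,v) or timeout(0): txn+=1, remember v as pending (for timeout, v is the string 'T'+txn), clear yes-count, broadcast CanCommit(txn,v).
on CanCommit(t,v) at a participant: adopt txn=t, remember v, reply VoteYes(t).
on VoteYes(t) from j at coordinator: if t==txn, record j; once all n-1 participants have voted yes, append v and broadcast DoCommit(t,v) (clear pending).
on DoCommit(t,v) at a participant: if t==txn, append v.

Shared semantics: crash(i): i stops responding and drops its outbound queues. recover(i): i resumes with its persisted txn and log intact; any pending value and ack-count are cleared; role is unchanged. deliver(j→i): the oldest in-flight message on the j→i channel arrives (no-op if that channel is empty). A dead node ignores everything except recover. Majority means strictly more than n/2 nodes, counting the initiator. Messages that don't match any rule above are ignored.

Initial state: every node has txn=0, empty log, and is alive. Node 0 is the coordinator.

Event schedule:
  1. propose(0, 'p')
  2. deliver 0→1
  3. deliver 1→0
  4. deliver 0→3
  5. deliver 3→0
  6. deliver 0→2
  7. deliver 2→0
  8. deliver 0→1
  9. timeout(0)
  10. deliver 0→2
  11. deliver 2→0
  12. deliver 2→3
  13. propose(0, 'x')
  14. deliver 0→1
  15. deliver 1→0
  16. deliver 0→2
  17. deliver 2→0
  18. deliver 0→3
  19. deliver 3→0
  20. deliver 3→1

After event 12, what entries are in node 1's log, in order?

[1] propose(0,'p') → N0(coor t1 [-])
[2] deliver 0→1 → N1(part t1 [-])
[3] deliver 1→0 → ∅
[4] deliver 0→3 → N3(part t1 [-])
[5] deliver 3→0 → ∅
[6] deliver 0→2 → N2(part t1 [-])
[7] deliver 2→0 → N0(coor t1 [p])
[8] deliver 0→1 → N1(part t1 [p])
[9] timeout(0) → N0(coor t2 [p])
[10] deliver 0→2 → N2(part t1 [p])
[11] deliver 2→0 → ∅
[12] deliver 2→3 → ∅

p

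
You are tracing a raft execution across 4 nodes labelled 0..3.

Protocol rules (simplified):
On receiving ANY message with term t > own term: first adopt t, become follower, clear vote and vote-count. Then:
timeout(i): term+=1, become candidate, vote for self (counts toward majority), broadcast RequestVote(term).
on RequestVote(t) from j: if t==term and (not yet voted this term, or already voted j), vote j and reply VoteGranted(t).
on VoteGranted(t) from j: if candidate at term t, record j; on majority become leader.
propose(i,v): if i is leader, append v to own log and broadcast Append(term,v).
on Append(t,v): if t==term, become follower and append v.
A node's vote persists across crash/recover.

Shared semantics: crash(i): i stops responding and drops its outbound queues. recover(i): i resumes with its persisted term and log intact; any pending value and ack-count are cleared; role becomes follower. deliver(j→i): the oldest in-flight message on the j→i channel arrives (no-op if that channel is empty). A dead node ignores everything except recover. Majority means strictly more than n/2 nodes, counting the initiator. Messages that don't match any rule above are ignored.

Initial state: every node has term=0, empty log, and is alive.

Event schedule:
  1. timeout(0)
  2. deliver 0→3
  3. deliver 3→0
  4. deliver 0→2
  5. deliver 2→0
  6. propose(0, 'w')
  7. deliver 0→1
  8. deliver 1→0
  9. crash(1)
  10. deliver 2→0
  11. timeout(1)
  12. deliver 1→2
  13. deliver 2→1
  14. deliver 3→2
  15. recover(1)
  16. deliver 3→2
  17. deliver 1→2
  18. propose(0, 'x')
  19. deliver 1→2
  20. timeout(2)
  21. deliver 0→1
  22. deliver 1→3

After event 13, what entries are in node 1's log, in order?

e1 timeout(0): 0[cand,t=1,-]
e2 deliver 0→3: 3[foll,t=1,-]
e3 deliver 3→0: ·
e4 deliver 0→2: 2[foll,t=1,-]
e5 deliver 2→0: 0[lead,t=1,-]
e6 propose(0,'w'): 0[lead,t=1,w]
e7 deliver 0→1: 1[foll,t=1,-]
e8 deliver 1→0: ·
e9 crash(1): 1[✗foll,t=1,-]
e10 deliver 2→0: ·
e11 timeout(1): ·
e12 deliver 1→2: ·
e13 deliver 2→1: ·

empty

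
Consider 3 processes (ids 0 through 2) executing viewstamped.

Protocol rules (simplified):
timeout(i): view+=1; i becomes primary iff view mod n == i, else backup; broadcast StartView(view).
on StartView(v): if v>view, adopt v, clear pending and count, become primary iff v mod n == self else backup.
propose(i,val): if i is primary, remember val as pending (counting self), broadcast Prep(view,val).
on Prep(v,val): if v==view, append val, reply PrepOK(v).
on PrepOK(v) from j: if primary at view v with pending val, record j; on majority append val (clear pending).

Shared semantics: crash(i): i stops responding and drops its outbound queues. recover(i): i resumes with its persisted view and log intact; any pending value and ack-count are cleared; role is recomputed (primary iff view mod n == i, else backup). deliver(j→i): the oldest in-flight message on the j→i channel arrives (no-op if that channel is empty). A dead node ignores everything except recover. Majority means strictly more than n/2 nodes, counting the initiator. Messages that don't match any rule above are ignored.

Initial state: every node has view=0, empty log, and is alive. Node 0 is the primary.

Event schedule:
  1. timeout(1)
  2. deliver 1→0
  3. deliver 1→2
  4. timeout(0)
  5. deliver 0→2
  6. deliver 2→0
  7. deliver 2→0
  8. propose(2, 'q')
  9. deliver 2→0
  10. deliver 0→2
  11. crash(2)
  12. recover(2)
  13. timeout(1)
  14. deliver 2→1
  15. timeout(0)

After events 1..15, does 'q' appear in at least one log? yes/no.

step 1 timeout(1): 1={prim,v=1,log=-}
step 2 deliver 1→0: 0={back,v=1,log=-}
step 3 deliver 1→2: 2={back,v=1,log=-}
step 4 timeout(0): 0={back,v=2,log=-}
step 5 deliver 0→2: 2={prim,v=2,log=-}
step 6 deliver 2→0: —
step 7 deliver 2→0: —
step 8 propose(2,'q'): —
step 9 deliver 2→0: 0={back,v=2,log=q}
step 10 deliver 0→2: 2={prim,v=2,log=q}
step 11 crash(2): 2={✗prim,v=2,log=q}
step 12 recover(2): 2={prim,v=2,log=q}
step 13 timeout(1): 1={back,v=2,log=-}
step 14 deliver 2→1: —
step 15 timeout(0): 0={prim,v=3,log=q}

yes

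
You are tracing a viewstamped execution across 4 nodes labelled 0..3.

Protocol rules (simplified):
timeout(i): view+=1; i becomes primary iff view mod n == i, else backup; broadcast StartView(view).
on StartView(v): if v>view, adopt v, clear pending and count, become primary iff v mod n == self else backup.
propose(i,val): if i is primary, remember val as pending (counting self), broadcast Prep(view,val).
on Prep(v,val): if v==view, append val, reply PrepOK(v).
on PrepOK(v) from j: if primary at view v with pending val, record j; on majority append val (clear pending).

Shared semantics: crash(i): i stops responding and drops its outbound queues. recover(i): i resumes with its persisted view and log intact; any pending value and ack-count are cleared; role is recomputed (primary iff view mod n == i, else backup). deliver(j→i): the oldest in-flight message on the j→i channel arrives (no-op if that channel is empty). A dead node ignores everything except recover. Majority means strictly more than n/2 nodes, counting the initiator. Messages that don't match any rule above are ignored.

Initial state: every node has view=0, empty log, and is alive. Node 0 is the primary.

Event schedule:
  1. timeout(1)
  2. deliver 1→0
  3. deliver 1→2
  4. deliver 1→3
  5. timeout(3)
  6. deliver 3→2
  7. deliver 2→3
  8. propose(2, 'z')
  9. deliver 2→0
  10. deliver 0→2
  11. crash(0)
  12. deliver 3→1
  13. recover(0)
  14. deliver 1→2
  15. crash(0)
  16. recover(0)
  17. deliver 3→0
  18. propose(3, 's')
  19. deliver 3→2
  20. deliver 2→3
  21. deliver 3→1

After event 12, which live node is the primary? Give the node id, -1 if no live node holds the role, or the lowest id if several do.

1. timeout(1):  <1:prim v1 ->
2. deliver 1→0:  <0:back v1 ->
3. deliver 1→2:  <2:back v1 ->
4. deliver 1→3:  <3:back v1 ->
5. timeout(3):  <3:back v2 ->
6. deliver 3→2:  <2:prim v2 ->
7. deliver 2→3:  nop
8. propose(2,'z'):  nop
9. deliver 2→0:  nop
10. deliver 0→2:  nop
11. crash(0):  <0:✗back v1 ->
12. deliver 3→1:  <1:back v2 ->

2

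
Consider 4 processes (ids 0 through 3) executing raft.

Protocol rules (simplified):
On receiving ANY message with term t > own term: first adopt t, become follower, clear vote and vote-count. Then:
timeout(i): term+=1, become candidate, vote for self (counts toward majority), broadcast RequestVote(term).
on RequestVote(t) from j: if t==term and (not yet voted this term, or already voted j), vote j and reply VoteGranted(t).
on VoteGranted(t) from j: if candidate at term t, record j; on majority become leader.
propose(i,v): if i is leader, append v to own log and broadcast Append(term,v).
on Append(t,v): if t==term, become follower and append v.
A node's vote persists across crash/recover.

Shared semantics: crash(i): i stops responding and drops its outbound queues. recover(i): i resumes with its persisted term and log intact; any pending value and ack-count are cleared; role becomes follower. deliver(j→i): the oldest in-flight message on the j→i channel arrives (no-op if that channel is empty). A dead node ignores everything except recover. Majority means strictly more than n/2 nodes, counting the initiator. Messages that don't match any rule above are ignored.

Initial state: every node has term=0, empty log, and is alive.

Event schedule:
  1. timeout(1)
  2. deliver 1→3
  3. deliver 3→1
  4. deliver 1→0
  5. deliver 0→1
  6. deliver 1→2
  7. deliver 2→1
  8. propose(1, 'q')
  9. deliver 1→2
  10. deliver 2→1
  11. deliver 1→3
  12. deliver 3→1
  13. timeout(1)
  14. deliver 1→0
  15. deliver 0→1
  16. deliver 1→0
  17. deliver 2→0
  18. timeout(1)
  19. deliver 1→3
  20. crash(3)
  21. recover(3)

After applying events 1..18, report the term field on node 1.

3

1. timeout(1):  <1:cand t1 ->
2. deliver 1→3:  <3:foll t1 ->
3. deliver 3→1:  nop
4. deliver 1→0:  <0:foll t1 ->
5. deliver 0→1:  <1:lead t1 ->
6. deliver 1→2:  <2:foll t1 ->
7. deliver 2→1:  nop
8. propose(1,'q'):  <1:lead t1 q>
9. deliver 1→2:  <2:foll t1 q>
10. deliver 2→1:  nop
11. deliver 1→3:  <3:foll t1 q>
12. deliver 3→1:  nop
13. timeout(1):  <1:cand t2 q>
14. deliver 1→0:  <0:foll t1 q>
15. deliver 0→1:  nop
16. deliver 1→0:  <0:foll t2 q>
17. deliver 2→0:  nop
18. timeout(1):  <1:cand t3 q>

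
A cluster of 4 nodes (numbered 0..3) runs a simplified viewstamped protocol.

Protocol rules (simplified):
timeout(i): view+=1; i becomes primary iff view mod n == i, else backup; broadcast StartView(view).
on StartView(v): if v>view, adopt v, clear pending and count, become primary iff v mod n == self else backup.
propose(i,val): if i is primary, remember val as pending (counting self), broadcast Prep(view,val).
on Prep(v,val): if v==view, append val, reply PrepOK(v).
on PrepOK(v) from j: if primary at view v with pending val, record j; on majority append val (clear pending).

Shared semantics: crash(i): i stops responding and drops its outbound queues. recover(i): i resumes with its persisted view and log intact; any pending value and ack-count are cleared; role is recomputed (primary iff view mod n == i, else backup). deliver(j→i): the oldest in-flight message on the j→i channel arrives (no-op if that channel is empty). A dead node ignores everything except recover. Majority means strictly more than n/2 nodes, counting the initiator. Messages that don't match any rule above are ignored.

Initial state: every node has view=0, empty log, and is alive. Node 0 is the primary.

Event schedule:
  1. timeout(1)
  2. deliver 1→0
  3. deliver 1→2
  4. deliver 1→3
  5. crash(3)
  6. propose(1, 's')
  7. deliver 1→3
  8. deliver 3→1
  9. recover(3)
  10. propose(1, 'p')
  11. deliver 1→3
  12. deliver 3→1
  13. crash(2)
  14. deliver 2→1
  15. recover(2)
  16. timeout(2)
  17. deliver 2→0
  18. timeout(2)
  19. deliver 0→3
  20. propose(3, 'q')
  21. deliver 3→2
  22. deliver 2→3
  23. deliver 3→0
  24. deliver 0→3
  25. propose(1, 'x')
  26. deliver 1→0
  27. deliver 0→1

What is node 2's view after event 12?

1. timeout(1):  <1:prim v1 ->
2. deliver 1→0:  <0:back v1 ->
3. deliver 1→2:  <2:back v1 ->
4. deliver 1→3:  <3:back v1 ->
5. crash(3):  <3:✗back v1 ->
6. propose(1,'s'):  nop
7. deliver 1→3:  nop
8. deliver 3→1:  nop
9. recover(3):  <3:back v1 ->
10. propose(1,'p'):  nop
11. deliver 1→3:  <3:back v1 s>
12. deliver 3→1:  nop

1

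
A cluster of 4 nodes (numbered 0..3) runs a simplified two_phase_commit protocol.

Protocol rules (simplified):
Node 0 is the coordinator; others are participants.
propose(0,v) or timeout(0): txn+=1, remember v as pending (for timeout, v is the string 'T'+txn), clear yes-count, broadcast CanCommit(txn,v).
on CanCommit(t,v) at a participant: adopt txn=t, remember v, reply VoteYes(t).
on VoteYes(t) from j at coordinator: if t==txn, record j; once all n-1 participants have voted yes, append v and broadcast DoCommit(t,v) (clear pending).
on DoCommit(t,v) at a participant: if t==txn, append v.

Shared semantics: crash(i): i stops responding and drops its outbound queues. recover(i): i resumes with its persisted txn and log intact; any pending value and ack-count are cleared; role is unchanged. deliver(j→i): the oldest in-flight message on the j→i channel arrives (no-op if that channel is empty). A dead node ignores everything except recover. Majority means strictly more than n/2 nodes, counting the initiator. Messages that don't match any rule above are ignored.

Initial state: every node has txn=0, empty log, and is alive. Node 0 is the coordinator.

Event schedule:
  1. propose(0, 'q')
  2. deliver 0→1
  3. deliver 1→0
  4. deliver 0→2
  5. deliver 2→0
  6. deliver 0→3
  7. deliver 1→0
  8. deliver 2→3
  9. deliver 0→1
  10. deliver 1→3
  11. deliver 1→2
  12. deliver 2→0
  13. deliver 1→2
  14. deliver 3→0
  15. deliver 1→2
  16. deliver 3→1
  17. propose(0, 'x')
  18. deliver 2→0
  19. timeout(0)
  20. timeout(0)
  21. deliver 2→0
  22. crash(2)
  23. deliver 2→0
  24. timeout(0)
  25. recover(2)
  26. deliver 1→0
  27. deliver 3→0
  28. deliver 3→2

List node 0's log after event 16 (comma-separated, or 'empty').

after 1 — propose(0,'q'): n0:coor/t1/[-]
after 2 — deliver 0→1: n1:part/t1/[-]
after 3 — deliver 1→0: ·
after 4 — deliver 0→2: n2:part/t1/[-]
after 5 — deliver 2→0: ·
after 6 — deliver 0→3: n3:part/t1/[-]
after 7 — deliver 1→0: ·
after 8 — deliver 2→3: ·
after 9 — deliver 0→1: ·
after 10 — deliver 1→3: ·
after 11 — deliver 1→2: ·
after 12 — deliver 2→0: ·
after 13 — deliver 1→2: ·
after 14 — deliver 3→0: n0:coor/t1/[q]
after 15 — deliver 1→2: ·
after 16 — deliver 3→1: ·

q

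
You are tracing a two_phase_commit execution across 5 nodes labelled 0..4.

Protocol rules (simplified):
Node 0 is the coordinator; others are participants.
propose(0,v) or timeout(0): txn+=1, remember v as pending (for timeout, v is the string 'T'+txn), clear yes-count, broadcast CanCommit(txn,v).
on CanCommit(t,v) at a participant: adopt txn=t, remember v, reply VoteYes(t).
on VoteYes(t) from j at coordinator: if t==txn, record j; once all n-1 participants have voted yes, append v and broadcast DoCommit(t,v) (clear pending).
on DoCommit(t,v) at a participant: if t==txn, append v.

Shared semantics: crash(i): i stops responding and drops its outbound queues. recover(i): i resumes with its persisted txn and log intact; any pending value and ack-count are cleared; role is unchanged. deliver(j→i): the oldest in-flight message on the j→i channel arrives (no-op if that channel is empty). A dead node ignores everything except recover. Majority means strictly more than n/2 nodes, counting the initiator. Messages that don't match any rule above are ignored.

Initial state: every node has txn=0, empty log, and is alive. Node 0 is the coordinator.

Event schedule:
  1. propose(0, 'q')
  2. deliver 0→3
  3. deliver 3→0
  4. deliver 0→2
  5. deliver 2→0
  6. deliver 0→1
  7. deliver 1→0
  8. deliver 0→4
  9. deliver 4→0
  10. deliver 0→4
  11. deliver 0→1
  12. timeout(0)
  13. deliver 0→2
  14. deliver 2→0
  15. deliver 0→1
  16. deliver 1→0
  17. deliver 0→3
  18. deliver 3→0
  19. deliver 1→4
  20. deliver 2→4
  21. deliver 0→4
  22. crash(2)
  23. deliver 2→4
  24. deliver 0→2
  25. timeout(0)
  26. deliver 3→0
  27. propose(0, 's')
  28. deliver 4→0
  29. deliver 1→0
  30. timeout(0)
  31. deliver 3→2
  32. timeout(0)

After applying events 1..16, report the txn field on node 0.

2

e1 propose(0,'q'): 0[coor,t=1,-]
e2 deliver 0→3: 3[part,t=1,-]
e3 deliver 3→0: ·
e4 deliver 0→2: 2[part,t=1,-]
e5 deliver 2→0: ·
e6 deliver 0→1: 1[part,t=1,-]
e7 deliver 1→0: ·
e8 deliver 0→4: 4[part,t=1,-]
e9 deliver 4→0: 0[coor,t=1,q]
e10 deliver 0→4: 4[part,t=1,q]
e11 deliver 0→1: 1[part,t=1,q]
e12 timeout(0): 0[coor,t=2,q]
e13 deliver 0→2: 2[part,t=1,q]
e14 deliver 2→0: ·
e15 deliver 0→1: 1[part,t=2,q]
e16 deliver 1→0: ·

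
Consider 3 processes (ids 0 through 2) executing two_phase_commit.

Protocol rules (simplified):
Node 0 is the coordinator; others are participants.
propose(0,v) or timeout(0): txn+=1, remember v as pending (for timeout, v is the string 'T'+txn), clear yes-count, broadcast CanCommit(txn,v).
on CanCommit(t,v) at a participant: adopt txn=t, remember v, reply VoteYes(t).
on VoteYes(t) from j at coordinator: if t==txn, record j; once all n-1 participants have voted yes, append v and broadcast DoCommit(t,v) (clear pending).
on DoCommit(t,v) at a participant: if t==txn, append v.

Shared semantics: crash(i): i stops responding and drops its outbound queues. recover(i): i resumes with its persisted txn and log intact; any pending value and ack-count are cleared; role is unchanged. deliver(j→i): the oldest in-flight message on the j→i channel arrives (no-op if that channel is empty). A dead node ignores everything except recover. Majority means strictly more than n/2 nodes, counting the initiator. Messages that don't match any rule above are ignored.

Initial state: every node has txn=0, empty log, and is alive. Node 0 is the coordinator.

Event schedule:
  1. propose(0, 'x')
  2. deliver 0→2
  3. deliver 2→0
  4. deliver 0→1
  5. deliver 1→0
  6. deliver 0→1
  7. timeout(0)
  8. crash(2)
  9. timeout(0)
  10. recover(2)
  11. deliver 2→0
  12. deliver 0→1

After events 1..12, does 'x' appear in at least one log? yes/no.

after 1 — propose(0,'x'): n0:coor/t1/[-]
after 2 — deliver 0→2: n2:part/t1/[-]
after 3 — deliver 2→0: ·
after 4 — deliver 0→1: n1:part/t1/[-]
after 5 — deliver 1→0: n0:coor/t1/[x]
after 6 — deliver 0→1: n1:part/t1/[x]
after 7 — timeout(0): n0:coor/t2/[x]
after 8 — crash(2): n2:✗part/t1/[-]
after 9 — timeout(0): n0:coor/t3/[x]
after 10 — recover(2): n2:part/t1/[-]
after 11 — deliver 2→0: ·
after 12 — deliver 0→1: n1:part/t2/[x]

yes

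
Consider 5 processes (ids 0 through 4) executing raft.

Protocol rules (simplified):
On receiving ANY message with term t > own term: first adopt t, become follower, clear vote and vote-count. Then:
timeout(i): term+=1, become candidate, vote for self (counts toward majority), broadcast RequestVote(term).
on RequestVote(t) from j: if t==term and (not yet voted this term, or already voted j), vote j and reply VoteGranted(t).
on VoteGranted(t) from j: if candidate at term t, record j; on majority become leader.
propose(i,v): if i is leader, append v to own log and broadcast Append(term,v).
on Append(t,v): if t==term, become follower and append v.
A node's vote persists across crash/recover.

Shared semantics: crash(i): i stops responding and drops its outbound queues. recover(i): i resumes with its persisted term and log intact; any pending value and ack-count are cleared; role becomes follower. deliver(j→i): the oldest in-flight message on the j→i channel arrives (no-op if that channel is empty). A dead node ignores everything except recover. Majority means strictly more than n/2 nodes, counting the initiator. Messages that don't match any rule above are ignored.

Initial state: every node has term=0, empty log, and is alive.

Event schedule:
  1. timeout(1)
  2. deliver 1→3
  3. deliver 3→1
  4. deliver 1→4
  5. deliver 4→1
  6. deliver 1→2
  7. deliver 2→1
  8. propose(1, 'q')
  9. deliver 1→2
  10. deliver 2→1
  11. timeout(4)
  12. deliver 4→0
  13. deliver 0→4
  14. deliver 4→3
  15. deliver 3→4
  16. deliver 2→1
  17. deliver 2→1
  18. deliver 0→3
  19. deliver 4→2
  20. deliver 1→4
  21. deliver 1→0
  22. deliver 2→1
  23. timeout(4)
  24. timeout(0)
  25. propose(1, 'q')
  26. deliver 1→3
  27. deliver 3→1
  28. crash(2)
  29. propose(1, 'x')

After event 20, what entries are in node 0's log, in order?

empty

1. timeout(1):  <1:cand t1 ->
2. deliver 1→3:  <3:foll t1 ->
3. deliver 3→1:  nop
4. deliver 1→4:  <4:foll t1 ->
5. deliver 4→1:  <1:lead t1 ->
6. deliver 1→2:  <2:foll t1 ->
7. deliver 2→1:  nop
8. propose(1,'q'):  <1:lead t1 q>
9. deliver 1→2:  <2:foll t1 q>
10. deliver 2→1:  nop
11. timeout(4):  <4:cand t2 ->
12. deliver 4→0:  <0:foll t2 ->
13. deliver 0→4:  nop
14. deliver 4→3:  <3:foll t2 ->
15. deliver 3→4:  <4:lead t2 ->
16. deliver 2→1:  nop
17. deliver 2→1:  nop
18. deliver 0→3:  nop
19. deliver 4→2:  <2:foll t2 q>
20. deliver 1→4:  nop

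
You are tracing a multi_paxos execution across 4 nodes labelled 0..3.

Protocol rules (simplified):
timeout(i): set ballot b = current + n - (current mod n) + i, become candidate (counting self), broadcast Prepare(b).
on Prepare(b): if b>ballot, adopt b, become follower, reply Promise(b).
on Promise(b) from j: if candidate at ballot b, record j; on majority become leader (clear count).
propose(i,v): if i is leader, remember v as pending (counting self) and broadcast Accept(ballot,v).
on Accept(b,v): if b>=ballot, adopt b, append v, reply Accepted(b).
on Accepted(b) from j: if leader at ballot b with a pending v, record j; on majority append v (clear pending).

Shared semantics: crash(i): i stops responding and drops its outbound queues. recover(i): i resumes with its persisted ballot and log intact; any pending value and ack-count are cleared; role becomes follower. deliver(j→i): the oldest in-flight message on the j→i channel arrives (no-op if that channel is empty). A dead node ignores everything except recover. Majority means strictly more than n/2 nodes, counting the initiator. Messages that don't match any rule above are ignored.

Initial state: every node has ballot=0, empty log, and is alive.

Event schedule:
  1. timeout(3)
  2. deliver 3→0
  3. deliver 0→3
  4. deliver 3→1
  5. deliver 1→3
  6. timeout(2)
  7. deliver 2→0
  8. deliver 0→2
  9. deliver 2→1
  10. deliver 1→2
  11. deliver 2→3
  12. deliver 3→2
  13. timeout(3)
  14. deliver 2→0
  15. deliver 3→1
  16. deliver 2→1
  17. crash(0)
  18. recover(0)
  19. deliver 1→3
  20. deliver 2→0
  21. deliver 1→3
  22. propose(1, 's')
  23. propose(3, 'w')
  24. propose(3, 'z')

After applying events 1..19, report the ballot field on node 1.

after 1 — timeout(3): n3:cand/b7/[-]
after 2 — deliver 3→0: n0:foll/b7/[-]
after 3 — deliver 0→3: ·
after 4 — deliver 3→1: n1:foll/b7/[-]
after 5 — deliver 1→3: n3:lead/b7/[-]
after 6 — timeout(2): n2:cand/b6/[-]
after 7 — deliver 2→0: ·
after 8 — deliver 0→2: ·
after 9 — deliver 2→1: ·
after 10 — deliver 1→2: ·
after 11 — deliver 2→3: ·
after 12 — deliver 3→2: n2:foll/b7/[-]
after 13 — timeout(3): n3:cand/b11/[-]
after 14 — deliver 2→0: ·
after 15 — deliver 3→1: n1:foll/b11/[-]
after 16 — deliver 2→1: ·
after 17 — crash(0): n0:✗foll/b7/[-]
after 18 — recover(0): n0:foll/b7/[-]
after 19 — deliver 1→3: ·

11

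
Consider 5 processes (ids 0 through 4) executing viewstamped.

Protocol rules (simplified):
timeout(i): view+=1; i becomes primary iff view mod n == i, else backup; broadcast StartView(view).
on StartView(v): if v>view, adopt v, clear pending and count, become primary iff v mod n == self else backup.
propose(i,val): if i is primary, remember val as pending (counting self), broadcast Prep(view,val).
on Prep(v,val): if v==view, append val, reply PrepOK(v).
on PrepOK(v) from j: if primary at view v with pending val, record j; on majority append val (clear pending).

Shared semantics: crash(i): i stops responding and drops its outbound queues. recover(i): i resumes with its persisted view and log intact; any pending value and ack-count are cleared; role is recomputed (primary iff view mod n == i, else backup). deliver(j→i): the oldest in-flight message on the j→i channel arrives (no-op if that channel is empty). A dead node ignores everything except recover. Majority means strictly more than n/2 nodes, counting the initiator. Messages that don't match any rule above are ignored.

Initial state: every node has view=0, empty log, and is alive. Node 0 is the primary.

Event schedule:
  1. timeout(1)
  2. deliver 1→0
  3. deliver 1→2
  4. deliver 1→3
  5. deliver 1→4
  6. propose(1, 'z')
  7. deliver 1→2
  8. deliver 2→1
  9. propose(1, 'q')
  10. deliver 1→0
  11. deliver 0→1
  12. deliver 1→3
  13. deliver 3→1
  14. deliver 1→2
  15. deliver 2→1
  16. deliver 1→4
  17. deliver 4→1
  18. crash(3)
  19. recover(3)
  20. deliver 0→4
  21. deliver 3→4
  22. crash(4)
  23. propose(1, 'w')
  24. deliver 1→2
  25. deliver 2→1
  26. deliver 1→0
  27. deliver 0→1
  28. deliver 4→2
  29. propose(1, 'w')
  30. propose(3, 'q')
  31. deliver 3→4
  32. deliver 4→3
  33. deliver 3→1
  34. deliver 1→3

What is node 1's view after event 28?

1

1. timeout(1):  <1:prim v1 ->
2. deliver 1→0:  <0:back v1 ->
3. deliver 1→2:  <2:back v1 ->
4. deliver 1→3:  <3:back v1 ->
5. deliver 1→4:  <4:back v1 ->
6. propose(1,'z'):  nop
7. deliver 1→2:  <2:back v1 z>
8. deliver 2→1:  nop
9. propose(1,'q'):  nop
10. deliver 1→0:  <0:back v1 z>
11. deliver 0→1:  nop
12. deliver 1→3:  <3:back v1 z>
13. deliver 3→1:  <1:prim v1 q>
14. deliver 1→2:  <2:back v1 z,q>
15. deliver 2→1:  nop
16. deliver 1→4:  <4:back v1 z>
17. deliver 4→1:  nop
18. crash(3):  <3:✗back v1 z>
19. recover(3):  <3:back v1 z>
20. deliver 0→4:  nop
21. deliver 3→4:  nop
22. crash(4):  <4:✗back v1 z>
23. propose(1,'w'):  nop
24. deliver 1→2:  <2:back v1 z,q,w>
25. deliver 2→1:  nop
26. deliver 1→0:  <0:back v1 z,q>
27. deliver 0→1:  <1:prim v1 q,w>
28. deliver 4→2:  nop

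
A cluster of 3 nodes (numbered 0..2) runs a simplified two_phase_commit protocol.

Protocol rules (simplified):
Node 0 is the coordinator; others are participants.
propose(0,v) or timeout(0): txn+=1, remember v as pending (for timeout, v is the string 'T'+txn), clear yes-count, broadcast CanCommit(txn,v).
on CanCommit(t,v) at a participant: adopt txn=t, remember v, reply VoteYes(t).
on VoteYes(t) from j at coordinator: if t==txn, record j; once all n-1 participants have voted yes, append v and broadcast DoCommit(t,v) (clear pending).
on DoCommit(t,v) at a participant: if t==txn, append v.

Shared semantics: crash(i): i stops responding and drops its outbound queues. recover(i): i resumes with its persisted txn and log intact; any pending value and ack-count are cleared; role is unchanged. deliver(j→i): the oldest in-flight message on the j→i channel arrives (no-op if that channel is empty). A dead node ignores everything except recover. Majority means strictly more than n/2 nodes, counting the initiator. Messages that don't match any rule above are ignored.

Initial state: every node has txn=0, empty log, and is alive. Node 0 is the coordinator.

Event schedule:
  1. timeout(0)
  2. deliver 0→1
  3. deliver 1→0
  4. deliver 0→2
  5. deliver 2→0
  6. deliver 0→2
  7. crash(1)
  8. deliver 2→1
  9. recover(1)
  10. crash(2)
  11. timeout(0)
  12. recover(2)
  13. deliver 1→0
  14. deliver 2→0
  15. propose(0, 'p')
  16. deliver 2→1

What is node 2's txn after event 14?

after 1 — timeout(0): n0:coor/t1/[-]
after 2 — deliver 0→1: n1:part/t1/[-]
after 3 — deliver 1→0: ·
after 4 — deliver 0→2: n2:part/t1/[-]
after 5 — deliver 2→0: n0:coor/t1/[T1]
after 6 — deliver 0→2: n2:part/t1/[T1]
after 7 — crash(1): n1:✗part/t1/[-]
after 8 — deliver 2→1: ·
after 9 — recover(1): n1:part/t1/[-]
after 10 — crash(2): n2:✗part/t1/[T1]
after 11 — timeout(0): n0:coor/t2/[T1]
after 12 — recover(2): n2:part/t1/[T1]
after 13 — deliver 1→0: ·
after 14 — deliver 2→0: ·

1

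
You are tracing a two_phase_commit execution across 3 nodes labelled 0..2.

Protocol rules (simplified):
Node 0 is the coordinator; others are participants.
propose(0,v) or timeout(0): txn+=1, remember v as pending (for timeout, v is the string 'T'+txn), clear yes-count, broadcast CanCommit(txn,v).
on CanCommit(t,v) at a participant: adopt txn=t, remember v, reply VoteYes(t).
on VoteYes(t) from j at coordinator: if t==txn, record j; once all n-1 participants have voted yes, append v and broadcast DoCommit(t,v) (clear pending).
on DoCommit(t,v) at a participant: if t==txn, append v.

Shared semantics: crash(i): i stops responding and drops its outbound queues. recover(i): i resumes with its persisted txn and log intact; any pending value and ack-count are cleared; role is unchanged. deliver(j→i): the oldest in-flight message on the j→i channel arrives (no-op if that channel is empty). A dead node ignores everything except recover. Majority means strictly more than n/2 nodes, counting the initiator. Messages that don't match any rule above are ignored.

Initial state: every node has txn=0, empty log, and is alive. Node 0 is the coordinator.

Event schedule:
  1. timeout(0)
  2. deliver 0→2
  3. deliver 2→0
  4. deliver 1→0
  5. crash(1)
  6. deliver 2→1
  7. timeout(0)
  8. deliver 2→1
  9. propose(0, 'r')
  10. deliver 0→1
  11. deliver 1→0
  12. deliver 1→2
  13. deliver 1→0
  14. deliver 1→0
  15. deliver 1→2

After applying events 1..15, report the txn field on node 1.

step 1 timeout(0): 0={coor,t=1,log=-}
step 2 deliver 0→2: 2={part,t=1,log=-}
step 3 deliver 2→0: —
step 4 deliver 1→0: —
step 5 crash(1): 1={✗part,t=0,log=-}
step 6 deliver 2→1: —
step 7 timeout(0): 0={coor,t=2,log=-}
step 8 deliver 2→1: —
step 9 propose(0,'r'): 0={coor,t=3,log=-}
step 10 deliver 0→1: —
step 11 deliver 1→0: —
step 12 deliver 1→2: —
step 13 deliver 1→0: —
step 14 deliver 1→0: —
step 15 deliver 1→2: —

0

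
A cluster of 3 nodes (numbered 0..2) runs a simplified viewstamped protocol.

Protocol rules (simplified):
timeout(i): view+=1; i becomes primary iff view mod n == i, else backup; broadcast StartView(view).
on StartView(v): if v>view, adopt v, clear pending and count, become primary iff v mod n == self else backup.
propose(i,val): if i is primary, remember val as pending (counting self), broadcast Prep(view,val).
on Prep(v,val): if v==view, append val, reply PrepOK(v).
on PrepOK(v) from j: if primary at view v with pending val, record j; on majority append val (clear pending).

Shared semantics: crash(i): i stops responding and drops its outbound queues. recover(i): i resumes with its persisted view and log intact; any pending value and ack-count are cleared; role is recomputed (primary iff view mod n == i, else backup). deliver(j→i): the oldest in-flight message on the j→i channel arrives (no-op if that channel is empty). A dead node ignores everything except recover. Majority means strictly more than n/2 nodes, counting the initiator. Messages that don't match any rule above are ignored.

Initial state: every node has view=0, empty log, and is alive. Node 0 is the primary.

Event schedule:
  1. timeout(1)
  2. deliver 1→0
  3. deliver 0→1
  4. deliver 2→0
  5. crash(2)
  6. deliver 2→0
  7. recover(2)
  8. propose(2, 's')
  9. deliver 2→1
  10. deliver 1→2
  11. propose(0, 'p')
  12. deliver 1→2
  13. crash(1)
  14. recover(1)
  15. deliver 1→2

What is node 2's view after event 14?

step 1 timeout(1): 1={prim,v=1,log=-}
step 2 deliver 1→0: 0={back,v=1,log=-}
step 3 deliver 0→1: —
step 4 deliver 2→0: —
step 5 crash(2): 2={✗back,v=0,log=-}
step 6 deliver 2→0: —
step 7 recover(2): 2={back,v=0,log=-}
step 8 propose(2,'s'): —
step 9 deliver 2→1: —
step 10 deliver 1→2: 2={back,v=1,log=-}
step 11 propose(0,'p'): —
step 12 deliver 1→2: —
step 13 crash(1): 1={✗prim,v=1,log=-}
step 14 recover(1): 1={prim,v=1,log=-}

1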